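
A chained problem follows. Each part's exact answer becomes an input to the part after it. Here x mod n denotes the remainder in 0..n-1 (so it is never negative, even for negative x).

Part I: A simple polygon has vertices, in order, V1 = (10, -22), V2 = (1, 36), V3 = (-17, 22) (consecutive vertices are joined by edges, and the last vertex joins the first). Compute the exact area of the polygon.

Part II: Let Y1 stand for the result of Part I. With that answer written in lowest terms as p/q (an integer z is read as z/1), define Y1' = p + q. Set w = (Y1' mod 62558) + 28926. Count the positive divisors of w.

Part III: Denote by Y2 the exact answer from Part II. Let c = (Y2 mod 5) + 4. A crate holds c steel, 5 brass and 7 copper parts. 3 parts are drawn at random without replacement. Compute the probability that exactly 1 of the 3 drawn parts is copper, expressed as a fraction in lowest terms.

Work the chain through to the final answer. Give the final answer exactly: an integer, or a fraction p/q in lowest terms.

385/816

Part I: cross terms: (10*36 - 1*-22)=382, (1*22 - -17*36)=634, (-17*-22 - 10*22)=154; twice the area = |1170| = 1170; area = 585; answer 585
Part II: Y1 = 585; threaded value p + q = 586; w = 29512; 29512 = 2^3 * 7 * 17 * 31; number of divisors = (3+1) * (1+1) * (1+1) * (1+1) = 32; answer 32
Part III: Y2 = 32; c = 6; total draws C(18,3) = 816; favorable C(7,1)*C(11,2) = 385; P = 385/816; answer 385/816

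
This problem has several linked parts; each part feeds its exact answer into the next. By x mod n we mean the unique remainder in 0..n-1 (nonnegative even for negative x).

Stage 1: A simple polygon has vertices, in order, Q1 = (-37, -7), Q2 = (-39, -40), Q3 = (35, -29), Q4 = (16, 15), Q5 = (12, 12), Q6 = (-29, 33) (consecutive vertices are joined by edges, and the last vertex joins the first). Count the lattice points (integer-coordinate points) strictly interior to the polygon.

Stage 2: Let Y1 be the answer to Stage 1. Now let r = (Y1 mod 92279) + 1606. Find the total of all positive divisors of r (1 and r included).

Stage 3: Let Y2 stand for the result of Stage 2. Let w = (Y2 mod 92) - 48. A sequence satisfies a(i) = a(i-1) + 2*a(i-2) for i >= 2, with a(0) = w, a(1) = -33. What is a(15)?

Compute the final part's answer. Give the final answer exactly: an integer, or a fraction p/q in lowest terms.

-491523

Stage 1: cross terms: (-37*-40 - -39*-7)=1207, (-39*-29 - 35*-40)=2531, (35*15 - 16*-29)=989, (16*12 - 12*15)=12, (12*33 - -29*12)=744, (-29*-7 - -37*33)=1424; twice the area = |6907| = 6907; area = 6907/2; boundary points = 1 + 1 + 1 + 1 + 1 + 8 = 13; strictly interior points = area - boundary/2 + 1 = 3448; answer 3448
Stage 2: Y1 = 3448; r = 5054; 5054 = 2 * 7 * 19^2; sigma = (1 + 2) * (1 + 7) * (1 + 19 + 361) = 3 * 8 * 381 = 9144; answer 9144
Stage 3: Y2 = 9144; w = -12; a(2) = 1*(-33) + 2*(-12) = -57; iterating: a(2)=-57, a(3)=-123, a(4)=-237, a(5)=-483, a(6)=-957, a(7)=-1923, a(8)=-3837, a(9)=-7683, a(10)=-15357, a(11)=-30723, a(12)=-61437, a(13)=-122883, a(14)=-245757, a(15)=-491523; answer -491523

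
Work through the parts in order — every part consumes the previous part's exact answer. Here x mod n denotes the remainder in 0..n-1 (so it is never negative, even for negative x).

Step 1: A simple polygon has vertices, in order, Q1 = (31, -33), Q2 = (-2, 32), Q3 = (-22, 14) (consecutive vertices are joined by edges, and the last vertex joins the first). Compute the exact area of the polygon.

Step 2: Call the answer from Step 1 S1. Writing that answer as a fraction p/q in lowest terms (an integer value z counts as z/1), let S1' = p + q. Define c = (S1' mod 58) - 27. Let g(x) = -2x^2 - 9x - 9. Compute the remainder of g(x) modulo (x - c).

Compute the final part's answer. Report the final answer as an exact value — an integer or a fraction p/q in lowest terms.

-44

Step 1: cross terms: (31*32 - -2*-33)=926, (-2*14 - -22*32)=676, (-22*-33 - 31*14)=292; twice the area = |1894| = 1894; area = 947; answer 947
Step 2: S1 = 947; threaded value p + q = 948; c = -7; remainder = value at the root: -2*(-7)^2 - 9*(-7)^1 - 9 = (-98) + (63) + (-9) = -44; answer -44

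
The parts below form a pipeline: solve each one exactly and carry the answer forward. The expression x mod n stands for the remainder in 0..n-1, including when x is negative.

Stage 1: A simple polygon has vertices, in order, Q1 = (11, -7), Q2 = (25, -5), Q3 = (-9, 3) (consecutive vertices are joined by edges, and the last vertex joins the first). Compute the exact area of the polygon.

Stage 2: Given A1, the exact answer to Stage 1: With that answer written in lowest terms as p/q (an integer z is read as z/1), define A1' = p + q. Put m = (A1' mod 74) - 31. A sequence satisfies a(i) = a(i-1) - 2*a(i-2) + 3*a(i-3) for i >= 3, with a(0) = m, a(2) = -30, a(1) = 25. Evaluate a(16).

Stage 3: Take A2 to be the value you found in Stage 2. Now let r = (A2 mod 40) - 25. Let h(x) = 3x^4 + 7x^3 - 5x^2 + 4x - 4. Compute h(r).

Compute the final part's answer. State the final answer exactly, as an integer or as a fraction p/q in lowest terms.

2641

Stage 1: cross terms: (11*-5 - 25*-7)=120, (25*3 - -9*-5)=30, (-9*-7 - 11*3)=30; twice the area = |180| = 180; area = 90; answer 90
Stage 2: A1 = 90; threaded value p + q = 91; m = -14; a(3) = 1*(-30) - 2*(25) + 3*(-14) = -122; iterating: a(3)=-122, a(4)=13, a(5)=167, a(6)=-225, a(7)=-520, a(8)=431, a(9)=796, a(10)=-1626, a(11)=-1925, a(12)=3715, a(13)=2687, a(14)=-10518, a(15)=-4747, a(16)=24350; answer 24350
Stage 3: A2 = 24350; r = 5; 3*(5)^4 + 7*(5)^3 - 5*(5)^2 + 4*(5)^1 - 4 = (1875) + (875) + (-125) + (20) + (-4) = 2641; answer 2641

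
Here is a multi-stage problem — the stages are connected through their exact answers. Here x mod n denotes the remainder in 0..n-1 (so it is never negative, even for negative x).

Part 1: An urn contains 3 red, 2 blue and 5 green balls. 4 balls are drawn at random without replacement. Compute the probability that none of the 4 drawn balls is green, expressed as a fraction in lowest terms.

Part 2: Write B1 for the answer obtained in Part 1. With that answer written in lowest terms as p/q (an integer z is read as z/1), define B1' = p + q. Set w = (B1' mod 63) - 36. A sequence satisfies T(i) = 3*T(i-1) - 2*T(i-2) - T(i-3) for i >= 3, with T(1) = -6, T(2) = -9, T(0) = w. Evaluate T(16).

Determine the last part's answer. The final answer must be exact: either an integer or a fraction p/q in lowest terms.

28903

Part 1: total draws C(10,4) = 210; favorable C(5,4) = 5; P = 1/42; answer 1/42
Part 2: B1 = 1/42; threaded value p + q = 43; w = 7; T(3) = 3*(-9) - 2*(-6) - 1*(7) = -22; iterating: T(3)=-22, T(4)=-42, T(5)=-73, T(6)=-113, T(7)=-151, T(8)=-154, T(9)=-47, T(10)=318, T(11)=1202, T(12)=3017, T(13)=6329, T(14)=11751, T(15)=19578, T(16)=28903; answer 28903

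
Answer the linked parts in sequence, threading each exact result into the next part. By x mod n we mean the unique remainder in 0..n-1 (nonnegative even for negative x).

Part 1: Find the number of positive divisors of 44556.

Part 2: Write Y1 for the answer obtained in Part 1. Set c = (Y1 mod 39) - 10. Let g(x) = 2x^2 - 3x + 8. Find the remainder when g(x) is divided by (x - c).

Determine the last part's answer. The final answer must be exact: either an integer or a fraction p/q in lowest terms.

Part 1: 44556 = 2^2 * 3 * 47 * 79; number of divisors = (2+1) * (1+1) * (1+1) * (1+1) = 24; answer 24
Part 2: Y1 = 24; c = 14; remainder = value at the root: 2*(14)^2 - 3*(14)^1 + 8 = (392) + (-42) + (8) = 358; answer 358

358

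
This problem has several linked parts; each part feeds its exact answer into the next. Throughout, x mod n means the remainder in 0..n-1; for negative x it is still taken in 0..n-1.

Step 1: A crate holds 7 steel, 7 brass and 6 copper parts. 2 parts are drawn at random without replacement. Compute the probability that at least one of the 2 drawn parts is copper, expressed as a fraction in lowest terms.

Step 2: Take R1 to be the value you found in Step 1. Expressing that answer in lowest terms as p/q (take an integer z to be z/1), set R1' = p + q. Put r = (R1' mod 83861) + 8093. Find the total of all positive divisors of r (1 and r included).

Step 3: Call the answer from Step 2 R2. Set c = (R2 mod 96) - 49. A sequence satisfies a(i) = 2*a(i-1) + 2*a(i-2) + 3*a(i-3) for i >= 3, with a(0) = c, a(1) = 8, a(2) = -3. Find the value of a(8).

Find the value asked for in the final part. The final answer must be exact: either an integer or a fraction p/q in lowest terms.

-22179

Step 1: total draws C(20,2) = 190; complement C(14,2) = 91; favorable 190 - 91 = 99; P = 99/190; answer 99/190
Step 2: R1 = 99/190; threaded value p + q = 289; r = 8382; 8382 = 2 * 3 * 11 * 127; sigma = (1 + 2) * (1 + 3) * (1 + 11) * (1 + 127) = 3 * 4 * 12 * 128 = 18432; answer 18432
Step 3: R2 = 18432; c = -49; a(3) = 2*(-3) + 2*(8) + 3*(-49) = -137; iterating: a(3)=-137, a(4)=-256, a(5)=-795, a(6)=-2513, a(7)=-7384, a(8)=-22179; answer -22179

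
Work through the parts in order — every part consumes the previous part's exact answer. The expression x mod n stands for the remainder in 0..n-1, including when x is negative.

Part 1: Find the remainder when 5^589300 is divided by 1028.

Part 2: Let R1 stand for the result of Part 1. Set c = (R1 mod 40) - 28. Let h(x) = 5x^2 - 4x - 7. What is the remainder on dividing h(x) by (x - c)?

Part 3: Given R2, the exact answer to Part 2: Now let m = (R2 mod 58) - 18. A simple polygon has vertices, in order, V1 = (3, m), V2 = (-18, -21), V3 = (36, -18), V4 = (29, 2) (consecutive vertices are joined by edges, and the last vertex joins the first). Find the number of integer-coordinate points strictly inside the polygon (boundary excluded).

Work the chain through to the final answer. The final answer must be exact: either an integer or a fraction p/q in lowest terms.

Part 1: squarings mod 1028: 5^1=5, 5^2=25, 5^4=625, 5^8=1013, 5^16=225, 5^32=253, 5^64=273, 5^128=513, 5^256=1, 5^512=1, 5^1024=1, 5^2048=1, 5^4096=1, 5^8192=1, 5^16384=1, 5^32768=1, 5^65536=1, 5^131072=1, 5^262144=1, 5^524288=1; 5^589300 = 5^4 * 5^16 * 5^32 * 5^64 * 5^128 * 5^256 * 5^1024 * 5^2048 * 5^4096 * 5^8192 * 5^16384 * 5^32768 * 5^524288 = 117 (mod 1028); answer 117
Part 2: R1 = 117; c = 9; remainder = value at the root: 5*(9)^2 - 4*(9)^1 - 7 = (405) + (-36) + (-7) = 362; answer 362
Part 3: R2 = 362; m = -4; cross terms: (3*-21 - -18*-4)=-135, (-18*-18 - 36*-21)=1080, (36*2 - 29*-18)=594, (29*-4 - 3*2)=-122; twice the area = |1417| = 1417; area = 1417/2; boundary points = 1 + 3 + 1 + 2 = 7; strictly interior points = area - boundary/2 + 1 = 706; answer 706

706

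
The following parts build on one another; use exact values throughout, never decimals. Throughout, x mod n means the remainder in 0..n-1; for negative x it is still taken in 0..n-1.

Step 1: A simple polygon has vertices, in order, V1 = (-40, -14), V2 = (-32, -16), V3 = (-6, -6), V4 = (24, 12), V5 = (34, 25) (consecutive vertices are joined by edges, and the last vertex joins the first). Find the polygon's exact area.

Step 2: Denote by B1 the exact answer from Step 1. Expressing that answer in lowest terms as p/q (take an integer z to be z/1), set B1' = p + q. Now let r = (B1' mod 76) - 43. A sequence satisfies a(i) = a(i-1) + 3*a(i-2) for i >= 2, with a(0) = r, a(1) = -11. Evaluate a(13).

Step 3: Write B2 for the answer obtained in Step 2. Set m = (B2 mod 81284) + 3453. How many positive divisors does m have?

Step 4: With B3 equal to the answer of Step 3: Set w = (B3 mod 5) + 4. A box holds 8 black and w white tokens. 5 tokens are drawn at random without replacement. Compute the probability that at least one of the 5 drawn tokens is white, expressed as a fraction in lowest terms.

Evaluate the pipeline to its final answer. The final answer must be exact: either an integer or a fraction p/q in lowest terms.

1231/1287

Step 1: cross terms: (-40*-16 - -32*-14)=192, (-32*-6 - -6*-16)=96, (-6*12 - 24*-6)=72, (24*25 - 34*12)=192, (34*-14 - -40*25)=524; twice the area = |1076| = 1076; area = 538; answer 538
Step 2: B1 = 538; threaded value p + q = 539; r = -36; a(2) = 1*(-11) + 3*(-36) = -119; iterating: a(2)=-119, a(3)=-152, a(4)=-509, a(5)=-965, a(6)=-2492, a(7)=-5387, a(8)=-12863, a(9)=-29024, a(10)=-67613, a(11)=-154685, a(12)=-357524, a(13)=-821579; answer -821579
Step 3: B2 = -821579; m = 75998; 75998 = 2 * 13 * 37 * 79; number of divisors = (1+1) * (1+1) * (1+1) * (1+1) = 16; answer 16
Step 4: B3 = 16; w = 5; total draws C(13,5) = 1287; complement C(8,5) = 56; favorable 1287 - 56 = 1231; P = 1231/1287; answer 1231/1287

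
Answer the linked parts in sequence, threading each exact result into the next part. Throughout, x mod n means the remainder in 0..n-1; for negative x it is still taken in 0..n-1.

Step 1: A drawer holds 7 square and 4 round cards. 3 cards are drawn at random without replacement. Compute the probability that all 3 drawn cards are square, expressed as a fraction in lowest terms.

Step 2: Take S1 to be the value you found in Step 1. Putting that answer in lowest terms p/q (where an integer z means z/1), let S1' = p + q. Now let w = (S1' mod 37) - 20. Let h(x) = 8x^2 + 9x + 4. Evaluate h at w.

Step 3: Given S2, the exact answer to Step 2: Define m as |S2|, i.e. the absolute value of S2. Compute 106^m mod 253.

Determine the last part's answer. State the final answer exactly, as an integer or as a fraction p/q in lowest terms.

134

Step 1: total draws C(11,3) = 165; favorable C(7,3) = 35; P = 7/33; answer 7/33
Step 2: S1 = 7/33; threaded value p + q = 40; w = -17; 8*(-17)^2 + 9*(-17)^1 + 4 = (2312) + (-153) + (4) = 2163; answer 2163
Step 3: S2 = 2163; m = 2163; squarings mod 253: 106^1=106, 106^2=104, 106^4=190, 106^8=174, 106^16=169, 106^32=225, 106^64=25, 106^128=119, 106^256=246, 106^512=49, 106^1024=124, 106^2048=196; 106^2163 = 106^1 * 106^2 * 106^16 * 106^32 * 106^64 * 106^2048 = 134 (mod 253); answer 134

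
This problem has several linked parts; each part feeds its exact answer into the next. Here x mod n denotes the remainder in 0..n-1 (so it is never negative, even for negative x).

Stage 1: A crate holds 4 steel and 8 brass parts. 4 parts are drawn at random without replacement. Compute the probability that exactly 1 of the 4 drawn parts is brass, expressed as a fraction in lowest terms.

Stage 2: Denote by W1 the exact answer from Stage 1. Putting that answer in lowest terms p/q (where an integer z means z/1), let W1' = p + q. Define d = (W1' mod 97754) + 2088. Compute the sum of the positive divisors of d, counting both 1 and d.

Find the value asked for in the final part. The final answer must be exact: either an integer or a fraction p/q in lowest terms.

3144

Stage 1: total draws C(12,4) = 495; favorable C(8,1)*C(4,3) = 32; P = 32/495; answer 32/495
Stage 2: W1 = 32/495; threaded value p + q = 527; d = 2615; 2615 = 5 * 523; sigma = (1 + 5) * (1 + 523) = 6 * 524 = 3144; answer 3144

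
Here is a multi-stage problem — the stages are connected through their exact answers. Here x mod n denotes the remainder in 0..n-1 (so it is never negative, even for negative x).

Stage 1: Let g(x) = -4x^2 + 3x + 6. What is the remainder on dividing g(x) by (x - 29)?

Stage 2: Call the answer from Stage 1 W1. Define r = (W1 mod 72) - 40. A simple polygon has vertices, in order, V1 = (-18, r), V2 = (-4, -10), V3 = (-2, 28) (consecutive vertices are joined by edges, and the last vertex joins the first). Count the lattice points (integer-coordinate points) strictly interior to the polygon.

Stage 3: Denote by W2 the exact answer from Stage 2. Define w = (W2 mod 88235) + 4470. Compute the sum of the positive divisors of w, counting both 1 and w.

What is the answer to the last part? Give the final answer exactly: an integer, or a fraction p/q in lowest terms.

Stage 1: remainder = value at the root: -4*(29)^2 + 3*(29)^1 + 6 = (-3364) + (87) + (6) = -3271; answer -3271
Stage 2: W1 = -3271; r = 1; cross terms: (-18*-10 - -4*1)=184, (-4*28 - -2*-10)=-132, (-2*1 - -18*28)=502; twice the area = |554| = 554; area = 277; boundary points = 1 + 2 + 1 = 4; strictly interior points = area - boundary/2 + 1 = 276; answer 276
Stage 3: W2 = 276; w = 4746; 4746 = 2 * 3 * 7 * 113; sigma = (1 + 2) * (1 + 3) * (1 + 7) * (1 + 113) = 3 * 4 * 8 * 114 = 10944; answer 10944

10944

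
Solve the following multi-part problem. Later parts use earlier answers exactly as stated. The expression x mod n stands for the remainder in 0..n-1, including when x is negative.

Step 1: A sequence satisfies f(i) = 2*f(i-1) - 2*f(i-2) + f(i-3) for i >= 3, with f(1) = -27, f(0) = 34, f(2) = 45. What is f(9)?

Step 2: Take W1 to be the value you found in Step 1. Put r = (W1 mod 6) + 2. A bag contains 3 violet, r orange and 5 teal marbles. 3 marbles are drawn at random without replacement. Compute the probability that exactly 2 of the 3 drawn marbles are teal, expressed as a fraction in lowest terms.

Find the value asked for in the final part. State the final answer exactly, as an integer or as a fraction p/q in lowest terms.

45/182

Step 1: f(3) = 2*(45) - 2*(-27) + 1*(34) = 178; iterating: f(3)=178, f(4)=239, f(5)=167, f(6)=34, f(7)=-27, f(8)=45, f(9)=178; answer 178
Step 2: W1 = 178; r = 6; total draws C(14,3) = 364; favorable C(5,2)*C(9,1) = 90; P = 45/182; answer 45/182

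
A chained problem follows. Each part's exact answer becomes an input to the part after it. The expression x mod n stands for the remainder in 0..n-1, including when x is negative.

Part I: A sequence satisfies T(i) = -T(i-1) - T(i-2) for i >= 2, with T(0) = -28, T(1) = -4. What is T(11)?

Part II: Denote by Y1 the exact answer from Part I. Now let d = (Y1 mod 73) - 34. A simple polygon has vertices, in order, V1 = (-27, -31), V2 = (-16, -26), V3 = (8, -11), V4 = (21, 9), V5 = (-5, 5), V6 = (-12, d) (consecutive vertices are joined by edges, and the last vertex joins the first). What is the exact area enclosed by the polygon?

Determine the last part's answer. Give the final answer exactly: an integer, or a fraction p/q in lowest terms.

1431/2

Part I: T(2) = -1*(-4) - 1*(-28) = 32; iterating: T(2)=32, T(3)=-28, T(4)=-4, T(5)=32, T(6)=-28, T(7)=-4, T(8)=32, T(9)=-28, T(10)=-4, T(11)=32; answer 32
Part II: Y1 = 32; d = -2; cross terms: (-27*-26 - -16*-31)=206, (-16*-11 - 8*-26)=384, (8*9 - 21*-11)=303, (21*5 - -5*9)=150, (-5*-2 - -12*5)=70, (-12*-31 - -27*-2)=318; twice the area = |1431| = 1431; area = 1431/2; answer 1431/2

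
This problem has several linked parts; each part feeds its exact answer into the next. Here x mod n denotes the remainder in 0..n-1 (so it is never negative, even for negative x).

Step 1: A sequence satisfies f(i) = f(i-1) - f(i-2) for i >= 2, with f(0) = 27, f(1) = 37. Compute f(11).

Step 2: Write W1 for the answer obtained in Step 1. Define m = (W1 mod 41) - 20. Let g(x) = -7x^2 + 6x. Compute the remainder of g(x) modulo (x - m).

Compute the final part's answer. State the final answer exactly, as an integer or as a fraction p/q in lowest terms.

Step 1: f(2) = 1*(37) - 1*(27) = 10; iterating: f(2)=10, f(3)=-27, f(4)=-37, f(5)=-10, f(6)=27, f(7)=37, f(8)=10, f(9)=-27, f(10)=-37, f(11)=-10; answer -10
Step 2: W1 = -10; m = 11; remainder = value at the root: -7*(11)^2 + 6*(11)^1 = (-847) + (66) = -781; answer -781

-781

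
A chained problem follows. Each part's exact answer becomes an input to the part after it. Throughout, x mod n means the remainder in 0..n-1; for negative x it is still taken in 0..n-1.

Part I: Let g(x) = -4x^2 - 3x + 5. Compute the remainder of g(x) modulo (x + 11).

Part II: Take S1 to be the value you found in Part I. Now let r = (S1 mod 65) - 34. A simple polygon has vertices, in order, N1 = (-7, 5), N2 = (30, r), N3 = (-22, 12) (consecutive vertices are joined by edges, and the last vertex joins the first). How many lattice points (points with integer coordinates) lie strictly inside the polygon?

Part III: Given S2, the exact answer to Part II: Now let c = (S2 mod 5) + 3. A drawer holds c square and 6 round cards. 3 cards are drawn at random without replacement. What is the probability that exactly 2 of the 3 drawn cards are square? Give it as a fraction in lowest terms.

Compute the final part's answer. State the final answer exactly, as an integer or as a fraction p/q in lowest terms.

Part I: remainder = value at the root: -4*(-11)^2 - 3*(-11)^1 + 5 = (-484) + (33) + (5) = -446; answer -446
Part II: S1 = -446; r = -25; cross terms: (-7*-25 - 30*5)=25, (30*12 - -22*-25)=-190, (-22*5 - -7*12)=-26; twice the area = |-191| = 191; area = 191/2; boundary points = 1 + 1 + 1 = 3; strictly interior points = area - boundary/2 + 1 = 95; answer 95
Part III: S2 = 95; c = 3; total draws C(9,3) = 84; favorable C(3,2)*C(6,1) = 18; P = 3/14; answer 3/14

3/14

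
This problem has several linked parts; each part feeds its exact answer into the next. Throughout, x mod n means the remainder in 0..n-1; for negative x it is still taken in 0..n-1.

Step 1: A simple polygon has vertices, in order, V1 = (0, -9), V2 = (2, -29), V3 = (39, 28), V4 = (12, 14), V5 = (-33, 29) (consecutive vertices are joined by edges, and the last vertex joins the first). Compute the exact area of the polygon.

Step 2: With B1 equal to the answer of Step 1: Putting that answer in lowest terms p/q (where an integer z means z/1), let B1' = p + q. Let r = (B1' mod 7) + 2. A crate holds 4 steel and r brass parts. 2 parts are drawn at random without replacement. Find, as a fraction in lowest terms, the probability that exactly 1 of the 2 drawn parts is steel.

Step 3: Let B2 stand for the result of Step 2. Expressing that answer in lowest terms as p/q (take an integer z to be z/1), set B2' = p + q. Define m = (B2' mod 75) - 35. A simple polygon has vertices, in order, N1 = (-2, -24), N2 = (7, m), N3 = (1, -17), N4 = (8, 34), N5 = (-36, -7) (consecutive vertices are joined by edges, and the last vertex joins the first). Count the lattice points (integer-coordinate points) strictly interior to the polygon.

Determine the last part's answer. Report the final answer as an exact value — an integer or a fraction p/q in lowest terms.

1141

Step 1: cross terms: (0*-29 - 2*-9)=18, (2*28 - 39*-29)=1187, (39*14 - 12*28)=210, (12*29 - -33*14)=810, (-33*-9 - 0*29)=297; twice the area = |2522| = 2522; area = 1261; answer 1261
Step 2: B1 = 1261; threaded value p + q = 1262; r = 4; total draws C(8,2) = 28; favorable C(4,1)*C(4,1) = 16; P = 4/7; answer 4/7
Step 3: B2 = 4/7; threaded value p + q = 11; m = -24; cross terms: (-2*-24 - 7*-24)=216, (7*-17 - 1*-24)=-95, (1*34 - 8*-17)=170, (8*-7 - -36*34)=1168, (-36*-24 - -2*-7)=850; twice the area = |2309| = 2309; area = 2309/2; boundary points = 9 + 1 + 1 + 1 + 17 = 29; strictly interior points = area - boundary/2 + 1 = 1141; answer 1141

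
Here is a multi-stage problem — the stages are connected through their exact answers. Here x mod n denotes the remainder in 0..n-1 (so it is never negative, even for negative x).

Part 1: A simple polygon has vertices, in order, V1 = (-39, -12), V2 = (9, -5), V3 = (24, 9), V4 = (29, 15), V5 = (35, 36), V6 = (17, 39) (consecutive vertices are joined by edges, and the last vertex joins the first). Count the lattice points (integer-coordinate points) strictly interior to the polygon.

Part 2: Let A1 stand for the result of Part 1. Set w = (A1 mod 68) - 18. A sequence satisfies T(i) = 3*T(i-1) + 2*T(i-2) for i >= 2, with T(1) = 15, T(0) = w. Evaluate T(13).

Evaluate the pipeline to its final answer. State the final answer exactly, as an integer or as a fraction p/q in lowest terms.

74179185

Part 1: cross terms: (-39*-5 - 9*-12)=303, (9*9 - 24*-5)=201, (24*15 - 29*9)=99, (29*36 - 35*15)=519, (35*39 - 17*36)=753, (17*-12 - -39*39)=1317; twice the area = |3192| = 3192; area = 1596; boundary points = 1 + 1 + 1 + 3 + 3 + 1 = 10; strictly interior points = area - boundary/2 + 1 = 1592; answer 1592
Part 2: A1 = 1592; w = 10; T(2) = 3*(15) + 2*(10) = 65; iterating: T(2)=65, T(3)=225, T(4)=805, T(5)=2865, T(6)=10205, T(7)=36345, T(8)=129445, T(9)=461025, T(10)=1641965, T(11)=5847945, T(12)=20827765, T(13)=74179185; answer 74179185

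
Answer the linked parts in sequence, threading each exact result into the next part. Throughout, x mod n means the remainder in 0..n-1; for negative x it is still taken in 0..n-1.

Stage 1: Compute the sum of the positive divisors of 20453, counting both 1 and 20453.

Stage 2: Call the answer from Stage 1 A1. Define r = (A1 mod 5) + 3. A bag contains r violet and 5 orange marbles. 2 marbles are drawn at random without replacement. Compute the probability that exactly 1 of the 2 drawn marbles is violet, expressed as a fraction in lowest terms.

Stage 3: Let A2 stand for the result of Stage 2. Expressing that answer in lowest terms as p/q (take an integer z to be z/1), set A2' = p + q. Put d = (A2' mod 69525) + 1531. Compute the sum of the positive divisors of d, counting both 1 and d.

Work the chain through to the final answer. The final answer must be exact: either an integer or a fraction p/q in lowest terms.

Stage 1: 20453 = 113 * 181; sigma = (1 + 113) * (1 + 181) = 114 * 182 = 20748; answer 20748
Stage 2: A1 = 20748; r = 6; total draws C(11,2) = 55; favorable C(6,1)*C(5,1) = 30; P = 6/11; answer 6/11
Stage 3: A2 = 6/11; threaded value p + q = 17; d = 1548; 1548 = 2^2 * 3^2 * 43; sigma = (1 + 2 + 4) * (1 + 3 + 9) * (1 + 43) = 7 * 13 * 44 = 4004; answer 4004

4004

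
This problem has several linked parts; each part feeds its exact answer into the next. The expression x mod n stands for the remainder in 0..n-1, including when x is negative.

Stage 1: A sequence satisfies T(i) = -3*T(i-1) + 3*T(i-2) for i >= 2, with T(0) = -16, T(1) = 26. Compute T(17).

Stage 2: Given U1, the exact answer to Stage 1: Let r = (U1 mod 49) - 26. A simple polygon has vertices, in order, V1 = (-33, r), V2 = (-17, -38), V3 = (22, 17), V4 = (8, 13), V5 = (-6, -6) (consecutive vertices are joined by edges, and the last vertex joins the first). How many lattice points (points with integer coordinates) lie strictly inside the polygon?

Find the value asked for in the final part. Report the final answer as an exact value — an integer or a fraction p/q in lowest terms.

Stage 1: T(2) = -3*(26) + 3*(-16) = -126; iterating: T(2)=-126, T(3)=456, T(4)=-1746, T(5)=6606, T(6)=-25056, T(7)=94986, T(8)=-360126, T(9)=1365336, T(10)=-5176386, T(11)=19625166, T(12)=-74404656, T(13)=282089466, T(14)=-1069482366, T(15)=4054715496, T(16)=-15372593586, T(17)=58281927246; answer 58281927246
Stage 2: U1 = 58281927246; r = 6; cross terms: (-33*-38 - -17*6)=1356, (-17*17 - 22*-38)=547, (22*13 - 8*17)=150, (8*-6 - -6*13)=30, (-6*6 - -33*-6)=-234; twice the area = |1849| = 1849; area = 1849/2; boundary points = 4 + 1 + 2 + 1 + 3 = 11; strictly interior points = area - boundary/2 + 1 = 920; answer 920

920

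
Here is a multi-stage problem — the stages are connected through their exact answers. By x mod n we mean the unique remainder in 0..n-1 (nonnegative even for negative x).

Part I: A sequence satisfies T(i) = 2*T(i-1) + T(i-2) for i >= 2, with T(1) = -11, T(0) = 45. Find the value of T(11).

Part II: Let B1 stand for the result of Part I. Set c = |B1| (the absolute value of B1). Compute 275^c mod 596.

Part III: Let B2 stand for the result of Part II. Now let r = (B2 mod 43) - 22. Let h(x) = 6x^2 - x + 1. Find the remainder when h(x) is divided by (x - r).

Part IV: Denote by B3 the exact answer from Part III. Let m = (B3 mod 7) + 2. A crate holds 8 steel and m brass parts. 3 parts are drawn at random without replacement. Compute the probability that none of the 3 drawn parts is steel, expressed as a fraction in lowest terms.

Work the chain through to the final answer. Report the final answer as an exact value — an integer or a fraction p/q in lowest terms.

1/165

Part I: T(2) = 2*(-11) + 1*(45) = 23; iterating: T(2)=23, T(3)=35, T(4)=93, T(5)=221, T(6)=535, T(7)=1291, T(8)=3117, T(9)=7525, T(10)=18167, T(11)=43859; answer 43859
Part II: B1 = 43859; c = 43859; squarings mod 596: 275^1=275, 275^2=529, 275^4=317, 275^8=361, 275^16=393, 275^32=85, 275^64=73, 275^128=561, 275^256=33, 275^512=493, 275^1024=477, 275^2048=453, 275^4096=185, 275^8192=253, 275^16384=237, 275^32768=145; 275^43859 = 275^1 * 275^2 * 275^16 * 275^64 * 275^256 * 275^512 * 275^2048 * 275^8192 * 275^32768 = 287 (mod 596); answer 287
Part III: B2 = 287; r = 7; remainder = value at the root: 6*(7)^2 - 1*(7)^1 + 1 = (294) + (-7) + (1) = 288; answer 288
Part IV: B3 = 288; m = 3; total draws C(11,3) = 165; favorable C(3,3) = 1; P = 1/165; answer 1/165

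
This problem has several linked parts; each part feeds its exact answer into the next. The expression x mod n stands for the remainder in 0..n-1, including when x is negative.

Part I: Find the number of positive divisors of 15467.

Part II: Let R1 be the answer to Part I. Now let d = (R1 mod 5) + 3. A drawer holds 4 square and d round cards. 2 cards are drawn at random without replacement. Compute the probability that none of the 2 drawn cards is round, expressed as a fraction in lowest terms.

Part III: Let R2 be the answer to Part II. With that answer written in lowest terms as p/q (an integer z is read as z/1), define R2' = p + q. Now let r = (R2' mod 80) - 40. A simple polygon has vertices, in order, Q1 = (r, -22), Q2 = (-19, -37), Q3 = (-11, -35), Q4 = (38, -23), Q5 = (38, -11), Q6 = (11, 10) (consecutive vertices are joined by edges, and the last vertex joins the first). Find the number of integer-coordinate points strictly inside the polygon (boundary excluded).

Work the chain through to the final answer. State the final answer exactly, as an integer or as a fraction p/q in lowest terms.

1834

Part I: 15467 is prime, so its only divisors are 1 and 15467; count = 2; answer 2
Part II: R1 = 2; d = 5; total draws C(9,2) = 36; favorable C(4,2) = 6; P = 1/6; answer 1/6
Part III: R2 = 1/6; threaded value p + q = 7; r = -33; cross terms: (-33*-37 - -19*-22)=803, (-19*-35 - -11*-37)=258, (-11*-23 - 38*-35)=1583, (38*-11 - 38*-23)=456, (38*10 - 11*-11)=501, (11*-22 - -33*10)=88; twice the area = |3689| = 3689; area = 3689/2; boundary points = 1 + 2 + 1 + 12 + 3 + 4 = 23; strictly interior points = area - boundary/2 + 1 = 1834; answer 1834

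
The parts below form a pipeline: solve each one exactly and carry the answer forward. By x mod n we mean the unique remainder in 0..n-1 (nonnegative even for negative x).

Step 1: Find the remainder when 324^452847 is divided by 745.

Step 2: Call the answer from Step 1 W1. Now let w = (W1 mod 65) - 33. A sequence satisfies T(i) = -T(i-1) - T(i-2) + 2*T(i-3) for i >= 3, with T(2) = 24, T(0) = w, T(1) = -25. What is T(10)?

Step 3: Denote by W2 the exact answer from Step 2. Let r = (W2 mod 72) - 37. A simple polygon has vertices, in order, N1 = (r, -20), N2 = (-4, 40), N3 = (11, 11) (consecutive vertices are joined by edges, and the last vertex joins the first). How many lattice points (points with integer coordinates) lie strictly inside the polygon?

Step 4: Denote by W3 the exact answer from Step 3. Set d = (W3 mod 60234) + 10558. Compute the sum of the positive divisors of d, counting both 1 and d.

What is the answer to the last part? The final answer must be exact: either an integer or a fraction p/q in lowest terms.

Step 1: squarings mod 745: 324^1=324, 324^2=676, 324^4=291, 324^8=496, 324^16=166, 324^32=736, 324^64=81, 324^128=601, 324^256=621, 324^512=476, 324^1024=96, 324^2048=276, 324^4096=186, 324^8192=326, 324^16384=486, 324^32768=31, 324^65536=216, 324^131072=466, 324^262144=361; 324^452847 = 324^1 * 324^2 * 324^4 * 324^8 * 324^32 * 324^64 * 324^128 * 324^2048 * 324^8192 * 324^16384 * 324^32768 * 324^131072 * 324^262144 = 454 (mod 745); answer 454
Step 2: W1 = 454; w = 31; T(3) = -1*(24) - 1*(-25) + 2*(31) = 63; iterating: T(3)=63, T(4)=-137, T(5)=122, T(6)=141, T(7)=-537, T(8)=640, T(9)=179, T(10)=-1893; answer -1893
Step 3: W2 = -1893; r = 14; cross terms: (14*40 - -4*-20)=480, (-4*11 - 11*40)=-484, (11*-20 - 14*11)=-374; twice the area = |-378| = 378; area = 189; boundary points = 6 + 1 + 1 = 8; strictly interior points = area - boundary/2 + 1 = 186; answer 186
Step 4: W3 = 186; d = 10744; 10744 = 2^3 * 17 * 79; sigma = (1 + 2 + 4 + 8) * (1 + 17) * (1 + 79) = 15 * 18 * 80 = 21600; answer 21600

21600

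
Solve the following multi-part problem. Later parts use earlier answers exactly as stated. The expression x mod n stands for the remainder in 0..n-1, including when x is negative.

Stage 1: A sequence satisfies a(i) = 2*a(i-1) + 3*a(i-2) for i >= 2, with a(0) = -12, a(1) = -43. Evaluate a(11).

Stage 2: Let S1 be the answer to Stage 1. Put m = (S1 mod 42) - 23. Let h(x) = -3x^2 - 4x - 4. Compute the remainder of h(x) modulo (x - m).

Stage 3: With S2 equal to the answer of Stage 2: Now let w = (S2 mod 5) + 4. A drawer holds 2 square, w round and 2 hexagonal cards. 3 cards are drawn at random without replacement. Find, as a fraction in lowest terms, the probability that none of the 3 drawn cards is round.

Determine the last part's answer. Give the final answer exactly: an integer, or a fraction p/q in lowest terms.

Stage 1: a(2) = 2*(-43) + 3*(-12) = -122; iterating: a(2)=-122, a(3)=-373, a(4)=-1112, a(5)=-3343, a(6)=-10022, a(7)=-30073, a(8)=-90212, a(9)=-270643, a(10)=-811922, a(11)=-2435773; answer -2435773
Stage 2: S1 = -2435773; m = -6; remainder = value at the root: -3*(-6)^2 - 4*(-6)^1 - 4 = (-108) + (24) + (-4) = -88; answer -88
Stage 3: S2 = -88; w = 6; total draws C(10,3) = 120; favorable C(4,3) = 4; P = 1/30; answer 1/30

1/30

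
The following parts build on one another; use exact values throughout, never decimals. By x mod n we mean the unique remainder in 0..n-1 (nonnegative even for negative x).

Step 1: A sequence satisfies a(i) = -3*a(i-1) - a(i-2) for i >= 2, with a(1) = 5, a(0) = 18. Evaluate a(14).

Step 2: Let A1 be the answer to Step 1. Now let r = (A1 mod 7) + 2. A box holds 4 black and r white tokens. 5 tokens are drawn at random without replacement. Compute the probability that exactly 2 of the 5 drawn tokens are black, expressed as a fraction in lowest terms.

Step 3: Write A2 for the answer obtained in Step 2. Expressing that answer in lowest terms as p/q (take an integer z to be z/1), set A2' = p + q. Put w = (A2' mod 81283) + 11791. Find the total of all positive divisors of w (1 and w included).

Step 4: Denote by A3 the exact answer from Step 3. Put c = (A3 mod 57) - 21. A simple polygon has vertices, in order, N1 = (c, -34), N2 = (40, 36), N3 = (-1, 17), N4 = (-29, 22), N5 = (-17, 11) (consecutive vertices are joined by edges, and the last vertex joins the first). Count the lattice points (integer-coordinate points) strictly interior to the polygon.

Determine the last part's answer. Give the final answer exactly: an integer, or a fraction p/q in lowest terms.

Step 1: a(2) = -3*(5) - 1*(18) = -33; iterating: a(2)=-33, a(3)=94, a(4)=-249, a(5)=653, a(6)=-1710, a(7)=4477, a(8)=-11721, a(9)=30686, a(10)=-80337, a(11)=210325, a(12)=-550638, a(13)=1441589, a(14)=-3774129; answer -3774129
Step 2: A1 = -3774129; r = 7; total draws C(11,5) = 462; favorable C(4,2)*C(7,3) = 210; P = 5/11; answer 5/11
Step 3: A2 = 5/11; threaded value p + q = 16; w = 11807; 11807 is prime, so its only divisors are 1 and 11807; sigma = 1 + 11807 = 11808; answer 11808
Step 4: A3 = 11808; c = -12; cross terms: (-12*36 - 40*-34)=928, (40*17 - -1*36)=716, (-1*22 - -29*17)=471, (-29*11 - -17*22)=55, (-17*-34 - -12*11)=710; twice the area = |2880| = 2880; area = 1440; boundary points = 2 + 1 + 1 + 1 + 5 = 10; strictly interior points = area - boundary/2 + 1 = 1436; answer 1436

1436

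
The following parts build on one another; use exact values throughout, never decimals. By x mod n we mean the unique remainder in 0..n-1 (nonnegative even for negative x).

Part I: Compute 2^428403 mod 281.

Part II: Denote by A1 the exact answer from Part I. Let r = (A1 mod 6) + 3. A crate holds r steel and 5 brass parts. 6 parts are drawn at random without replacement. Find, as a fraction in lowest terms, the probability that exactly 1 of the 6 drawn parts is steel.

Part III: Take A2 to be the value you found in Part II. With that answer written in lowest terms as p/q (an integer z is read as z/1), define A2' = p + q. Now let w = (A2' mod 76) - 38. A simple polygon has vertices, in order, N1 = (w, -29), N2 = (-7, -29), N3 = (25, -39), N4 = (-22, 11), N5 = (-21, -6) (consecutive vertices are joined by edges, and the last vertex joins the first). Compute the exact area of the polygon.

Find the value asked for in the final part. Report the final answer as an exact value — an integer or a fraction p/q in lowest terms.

1069/2

Part I: squarings mod 281: 2^1=2, 2^2=4, 2^4=16, 2^8=256, 2^16=63, 2^32=35, 2^64=101, 2^128=85, 2^256=200, 2^512=98, 2^1024=50, 2^2048=252, 2^4096=279, 2^8192=4, 2^16384=16, 2^32768=256, 2^65536=63, 2^131072=35, 2^262144=101; 2^428403 = 2^1 * 2^2 * 2^16 * 2^32 * 2^64 * 2^256 * 2^2048 * 2^32768 * 2^131072 * 2^262144 = 8 (mod 281); answer 8
Part II: A1 = 8; r = 5; total draws C(10,6) = 210; favorable C(5,1)*C(5,5) = 5; P = 1/42; answer 1/42
Part III: A2 = 1/42; threaded value p + q = 43; w = 5; cross terms: (5*-29 - -7*-29)=-348, (-7*-39 - 25*-29)=998, (25*11 - -22*-39)=-583, (-22*-6 - -21*11)=363, (-21*-29 - 5*-6)=639; twice the area = |1069| = 1069; area = 1069/2; answer 1069/2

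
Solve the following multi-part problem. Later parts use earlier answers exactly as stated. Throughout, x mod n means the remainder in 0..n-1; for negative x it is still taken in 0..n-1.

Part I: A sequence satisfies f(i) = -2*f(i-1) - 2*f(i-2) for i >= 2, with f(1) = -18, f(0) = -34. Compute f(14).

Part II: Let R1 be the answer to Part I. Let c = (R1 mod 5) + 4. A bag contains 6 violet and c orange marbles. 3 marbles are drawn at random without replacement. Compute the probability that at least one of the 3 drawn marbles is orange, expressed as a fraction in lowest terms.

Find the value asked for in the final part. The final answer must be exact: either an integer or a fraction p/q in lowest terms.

Part I: f(2) = -2*(-18) - 2*(-34) = 104; iterating: f(2)=104, f(3)=-172, f(4)=136, f(5)=72, f(6)=-416, f(7)=688, f(8)=-544, f(9)=-288, f(10)=1664, f(11)=-2752, f(12)=2176, f(13)=1152, f(14)=-6656; answer -6656
Part II: R1 = -6656; c = 8; total draws C(14,3) = 364; complement C(6,3) = 20; favorable 364 - 20 = 344; P = 86/91; answer 86/91

86/91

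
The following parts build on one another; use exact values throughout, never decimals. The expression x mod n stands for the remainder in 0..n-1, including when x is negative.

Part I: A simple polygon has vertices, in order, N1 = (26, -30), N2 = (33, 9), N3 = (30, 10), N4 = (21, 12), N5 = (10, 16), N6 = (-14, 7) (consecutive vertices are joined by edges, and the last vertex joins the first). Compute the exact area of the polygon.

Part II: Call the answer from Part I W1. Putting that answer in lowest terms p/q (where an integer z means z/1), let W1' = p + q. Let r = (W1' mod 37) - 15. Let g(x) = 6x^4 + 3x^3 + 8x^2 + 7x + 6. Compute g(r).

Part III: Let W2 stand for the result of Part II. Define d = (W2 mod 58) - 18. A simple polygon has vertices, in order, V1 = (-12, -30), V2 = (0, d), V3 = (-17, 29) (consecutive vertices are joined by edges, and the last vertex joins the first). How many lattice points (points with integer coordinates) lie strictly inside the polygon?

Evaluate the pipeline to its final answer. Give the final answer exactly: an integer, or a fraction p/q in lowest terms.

Part I: cross terms: (26*9 - 33*-30)=1224, (33*10 - 30*9)=60, (30*12 - 21*10)=150, (21*16 - 10*12)=216, (10*7 - -14*16)=294, (-14*-30 - 26*7)=238; twice the area = |2182| = 2182; area = 1091; answer 1091
Part II: W1 = 1091; threaded value p + q = 1092; r = 4; 6*(4)^4 + 3*(4)^3 + 8*(4)^2 + 7*(4)^1 + 6 = (1536) + (192) + (128) + (28) + (6) = 1890; answer 1890
Part III: W2 = 1890; d = 16; cross terms: (-12*16 - 0*-30)=-192, (0*29 - -17*16)=272, (-17*-30 - -12*29)=858; twice the area = |938| = 938; area = 469; boundary points = 2 + 1 + 1 = 4; strictly interior points = area - boundary/2 + 1 = 468; answer 468

468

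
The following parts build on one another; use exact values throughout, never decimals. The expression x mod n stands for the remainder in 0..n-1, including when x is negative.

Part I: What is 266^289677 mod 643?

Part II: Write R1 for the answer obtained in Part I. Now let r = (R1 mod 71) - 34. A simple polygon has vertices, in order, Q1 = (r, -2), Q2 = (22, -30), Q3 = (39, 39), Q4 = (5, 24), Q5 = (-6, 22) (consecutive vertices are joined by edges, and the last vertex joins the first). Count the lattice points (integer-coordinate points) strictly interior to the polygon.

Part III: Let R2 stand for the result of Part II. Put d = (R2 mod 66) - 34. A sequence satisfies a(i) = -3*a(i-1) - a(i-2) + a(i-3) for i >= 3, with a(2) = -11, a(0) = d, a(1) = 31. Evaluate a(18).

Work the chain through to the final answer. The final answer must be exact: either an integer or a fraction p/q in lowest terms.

Part I: squarings mod 643: 266^1=266, 266^2=26, 266^4=33, 266^8=446, 266^16=229, 266^32=358, 266^64=207, 266^128=411, 266^256=455, 266^512=622, 266^1024=441, 266^2048=295, 266^4096=220, 266^8192=175, 266^16384=404, 266^32768=537, 266^65536=305, 266^131072=433, 266^262144=376; 266^289677 = 266^1 * 266^4 * 266^8 * 266^128 * 266^256 * 266^512 * 266^2048 * 266^8192 * 266^16384 * 266^262144 = 225 (mod 643); answer 225
Part II: R1 = 225; r = -22; cross terms: (-22*-30 - 22*-2)=704, (22*39 - 39*-30)=2028, (39*24 - 5*39)=741, (5*22 - -6*24)=254, (-6*-2 - -22*22)=496; twice the area = |4223| = 4223; area = 4223/2; boundary points = 4 + 1 + 1 + 1 + 8 = 15; strictly interior points = area - boundary/2 + 1 = 2105; answer 2105
Part III: R2 = 2105; d = 25; a(3) = -3*(-11) - 1*(31) + 1*(25) = 27; iterating: a(3)=27, a(4)=-39, a(5)=79, a(6)=-171, a(7)=395, a(8)=-935, a(9)=2239, a(10)=-5387, a(11)=12987, a(12)=-31335, a(13)=75631, a(14)=-182571, a(15)=440747, a(16)=-1064039, a(17)=2568799, a(18)=-6201611; answer -6201611

-6201611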